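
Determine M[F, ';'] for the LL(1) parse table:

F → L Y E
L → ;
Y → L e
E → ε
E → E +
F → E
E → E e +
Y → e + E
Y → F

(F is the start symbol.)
F → L Y E

To find M[F, ';'], we find productions for F where ';' is in the predict set (PREDICT(N → α) = (FIRST(α) \ {ε}) ∪ (FOLLOW(N) if α ⇒* ε)).

Relevant sets:
  FIRST(L) = { ';' }
  FIRST(E) = { '+', 'e', ε }
  FOLLOW(F) = { $, '+', 'e' }

F → L Y E: PREDICT = { ';' }
  ';' is in predict set, so this production goes in M[F, ';']
F → E: PREDICT = { $, '+', 'e' }

M[F, ';'] = F → L Y E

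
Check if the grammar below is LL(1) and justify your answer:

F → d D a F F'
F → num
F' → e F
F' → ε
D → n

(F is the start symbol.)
No. Predict set conflict for F': { 'e' }

A grammar is LL(1) if for each non-terminal N with multiple productions, the predict sets of those productions are pairwise disjoint, where PREDICT(N → α) = (FIRST(α) \ {ε}) ∪ (FOLLOW(N) if α ⇒* ε).

Relevant sets:
  FOLLOW(F') = { $, 'e' }

For F:
  PREDICT(F → d D a F F') = { 'd' }
  PREDICT(F → num) = { 'num' }
For F':
  PREDICT(F' → e F) = { 'e' }
  PREDICT(F' → ε) = { $, 'e' }
D has a single production, so nothing to check there.

Conflict found: Predict set conflict for F': { 'e' }
The grammar is NOT LL(1).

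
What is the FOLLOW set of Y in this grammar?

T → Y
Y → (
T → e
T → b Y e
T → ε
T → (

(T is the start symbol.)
In T → Y: Y is at the end, add FOLLOW(T)
In T → b Y e: Y is followed by e, add FIRST(e) \ {ε} = { 'e' }

The FOLLOW sets referred to above (computed the same way, to a fixed point):
  FOLLOW(T) = { $ }

Taking the union: FOLLOW(Y) = { $, 'e' }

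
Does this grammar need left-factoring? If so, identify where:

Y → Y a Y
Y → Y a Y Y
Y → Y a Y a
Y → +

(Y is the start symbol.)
Left-factoring is needed when two productions for the same non-terminal
share a common prefix on the right-hand side.

Productions for Y:
  Y → Y a Y
  Y → Y a Y Y
  Y → Y a Y a
  Y → +

Found common prefix 'Y a Y' in productions for Y

Answer: Yes, Y has productions with common prefix 'Y a Y'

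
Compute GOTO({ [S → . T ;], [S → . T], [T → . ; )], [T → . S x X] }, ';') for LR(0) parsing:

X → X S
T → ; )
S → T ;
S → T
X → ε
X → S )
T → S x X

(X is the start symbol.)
GOTO(I, ';') = CLOSURE({ [A → αX.β] : [A → α.Xβ] ∈ I, X = ';' })

Items with dot before ';', with the dot advanced:
  [T → . ; )] → [T → ; . )]
Closure adds nothing (no advanced item has the dot before a non-terminal).

GOTO = { [T → ; . )] }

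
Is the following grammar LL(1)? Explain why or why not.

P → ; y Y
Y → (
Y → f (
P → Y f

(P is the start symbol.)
Relevant sets:
  FIRST(Y) = { '(', 'f' }

For P:
  PREDICT(P → ';' y Y) = { ';' }
  PREDICT(P → Y f) = { '(', 'f' }
For Y:
  PREDICT(Y → '(') = { '(' }
  PREDICT(Y → f '(') = { 'f' }

All predict sets are disjoint. The grammar IS LL(1).

Answer: Yes, the grammar is LL(1).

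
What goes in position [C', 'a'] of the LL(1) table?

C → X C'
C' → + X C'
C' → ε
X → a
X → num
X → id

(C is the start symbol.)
Empty (error entry)

To find M[C', 'a'], we find productions for C' where 'a' is in the predict set (PREDICT(N → α) = (FIRST(α) \ {ε}) ∪ (FOLLOW(N) if α ⇒* ε)).

Relevant sets:
  FOLLOW(C') = { $ }

C' → + X C': PREDICT = { '+' }
C' → ε: PREDICT = { $ }

M[C', 'a'] is empty (no production applies)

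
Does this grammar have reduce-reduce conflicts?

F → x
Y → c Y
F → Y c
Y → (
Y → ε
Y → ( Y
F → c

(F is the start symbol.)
Yes — I1: [Y → .] vs [Y → ( .]; I4: [F → c .] vs [Y → .]

A reduce-reduce conflict occurs when an LR(0) state has two complete items [A → α .] and [B → β .] — both call for a reduction, and with no lookahead the parser cannot choose between them.

Augment with F' → F and build the canonical LR(0) collection (I0 = CLOSURE({[F' → . F]}), then GOTO on every symbol after a dot until no new states appear). It has 10 states:
  I0: { [F → . Y c], [F → . c], [F → . x], [F' → . F], [Y → . ( Y], [Y → . (], [Y → . c Y], [Y → .] }  — shift, reduce
  I1: { [Y → ( . Y], [Y → ( .], [Y → . ( Y], [Y → . (], [Y → . c Y], [Y → .] }  — shift, 2 reduces
  I2: { [F' → F .] }  — accept
  I3: { [F → Y . c] }  — shift
  I4: { [F → c .], [Y → . ( Y], [Y → . (], [Y → . c Y], [Y → .], [Y → c . Y] }  — shift, 2 reduces
  I5: { [F → x .] }  — reduce
  I6: { [Y → c Y .] }  — reduce
  I7: { [Y → . ( Y], [Y → . (], [Y → . c Y], [Y → .], [Y → c . Y] }  — shift, reduce
  I8: { [F → Y c .] }  — reduce
  I9: { [Y → ( Y .] }  — reduce

I1 contains complete items [Y → .], [Y → ( .] — reduce-reduce conflict.
I4 contains complete items [F → c .], [Y → .] — reduce-reduce conflict.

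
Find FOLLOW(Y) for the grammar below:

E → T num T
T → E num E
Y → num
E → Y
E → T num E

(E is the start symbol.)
{ $, 'num' }

To compute FOLLOW(Y), find every occurrence of Y on a right-hand side N → α Y β: add FIRST(β) \ {ε}, and if β is empty or nullable also add FOLLOW(N). Iterate to a fixed point.

In E → Y: Y is at the end, add FOLLOW(E)

The FOLLOW sets referred to above (computed the same way, to a fixed point):
  FOLLOW(E) = { $, 'num' }

Taking the union: FOLLOW(Y) = { $, 'num' }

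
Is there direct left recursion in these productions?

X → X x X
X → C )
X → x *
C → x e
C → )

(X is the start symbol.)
Yes, X is left-recursive

X → X x X: LEFT RECURSIVE (starts with X)
X → C ): starts with C
X → x *: starts with x
C → x e: starts with x
C → ): starts with ')'

The grammar has direct left recursion on: X.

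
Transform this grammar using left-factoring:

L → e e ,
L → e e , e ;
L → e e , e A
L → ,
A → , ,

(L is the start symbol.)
L → e e , L'
L' → ε
L' → e L''
L'' → ;
L'' → A
L → ,
A → , ,

Left-factoring transforms A → αβ₁ | αβ₂ into A → αA' and A' → β₁ | β₂
(α is the longest common prefix among the alternatives). Repeat until
no nonterminal has two alternatives with a common prefix.

Round 1: L has alternatives sharing prefix 'e e ,'. Introduce L': L → e e , L'
  Add: L' → ε
  Add: L' → e ;
  Add: L' → e A

Round 2: L' has alternatives sharing prefix 'e'. Introduce L'': L' → e L''
  Add: L'' → ;
  Add: L'' → A

No remaining common prefixes — done.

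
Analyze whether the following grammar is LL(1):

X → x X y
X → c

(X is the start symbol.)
For X:
  PREDICT(X → x X y) = { 'x' }
  PREDICT(X → c) = { 'c' }

All predict sets are disjoint. The grammar IS LL(1).

Answer: Yes, the grammar is LL(1).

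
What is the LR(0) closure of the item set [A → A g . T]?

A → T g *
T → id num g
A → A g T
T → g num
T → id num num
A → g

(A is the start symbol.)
{ [A → A g . T], [T → . g num], [T → . id num g], [T → . id num num] }

To compute CLOSURE, for each item [A → α.Bβ] where B is a non-terminal, add [B → .γ] for all productions B → γ; repeat for the newly added items until nothing changes.

Start with: [A → A g . T]
  [A → A g . T] has the dot before T: add [T → . id num g], [T → . g num], [T → . id num num]
No further items can be added.

CLOSURE = { [A → A g . T], [T → . g num], [T → . id num g], [T → . id num num] }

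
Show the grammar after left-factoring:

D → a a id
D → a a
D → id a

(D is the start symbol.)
Left-factoring transforms A → αβ₁ | αβ₂ into A → αA' and A' → β₁ | β₂
(α is the longest common prefix among the alternatives). Repeat until
no nonterminal has two alternatives with a common prefix.

Round 1: D has alternatives sharing prefix 'a a'. Introduce D': D → a a D'
  Add: D' → id
  Add: D' → ε

No remaining common prefixes — done.

Resulting grammar:
D → a a D'
D' → id
D' → ε
D → id a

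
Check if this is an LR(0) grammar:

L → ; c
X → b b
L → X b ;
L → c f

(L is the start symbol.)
Augment with L' → L and build the canonical LR(0) collection (I0 = CLOSURE({[L' → . L]}), then GOTO on every symbol after a dot until no new states appear). It has 11 states:
  I0: { [L → . ; c], [L → . X b ;], [L → . c f], [L' → . L], [X → . b b] }  — shift
  I1: { [L → ; . c] }  — shift
  I2: { [L' → L .] }  — accept
  I3: { [L → X . b ;] }  — shift
  I4: { [X → b . b] }  — shift
  I5: { [L → c . f] }  — shift
  I6: { [L → c f .] }  — reduce
  I7: { [X → b b .] }  — reduce
  I8: { [L → X b . ;] }  — shift
  I9: { [L → X b ; .] }  — reduce
  I10: { [L → ; c .] }  — reduce

Every state is either a pure shift/goto state or contains exactly one complete item and nothing to shift — no conflicts. The grammar is LR(0).

Answer: Yes, the grammar is LR(0)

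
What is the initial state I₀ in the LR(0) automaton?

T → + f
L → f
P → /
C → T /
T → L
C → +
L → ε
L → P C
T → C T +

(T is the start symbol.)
{ [C → . +], [C → . T /], [L → . P C], [L → . f], [L → .], [P → . /], [T → . + f], [T → . C T +], [T → . L], [T' → . T] }

First, augment the grammar with T' → T
I₀ = CLOSURE({ [T' → . T] }):
  [T' → . T] has the dot before T: add [T → . + f], [T → . L], [T → . C T +]
  [T → . L] has the dot before L: add [L → . f], [L → .], [L → . P C]
  [T → . C T +] has the dot before C: add [C → . T /], [C → . +]
  [L → . P C] has the dot before P: add [P → . /]
No further items can be added.

I₀ = { [C → . +], [C → . T /], [L → . P C], [L → . f], [L → .], [P → . /], [T → . + f], [T → . C T +], [T → . L], [T' → . T] }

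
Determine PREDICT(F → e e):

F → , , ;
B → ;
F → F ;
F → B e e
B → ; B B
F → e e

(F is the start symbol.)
PREDICT(F → e e) = (FIRST(RHS) \ {ε}) ∪ (FOLLOW(F) if ε ∈ FIRST(RHS), i.e. RHS ⇒* ε)
FIRST(e e) = { 'e' }
ε ∉ FIRST(e e), so FOLLOW(F) is not added.
PREDICT(F → e e) = { 'e' }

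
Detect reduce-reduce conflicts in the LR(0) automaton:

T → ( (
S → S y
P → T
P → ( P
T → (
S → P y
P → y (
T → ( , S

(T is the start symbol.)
Yes — I13: [T → ( .] vs [T → ( ( .]

A reduce-reduce conflict occurs when an LR(0) state has two complete items [A → α .] and [B → β .] — both call for a reduction, and with no lookahead the parser cannot choose between them.

Augment with T' → T and build the canonical LR(0) collection (I0 = CLOSURE({[T' → . T]}), then GOTO on every symbol after a dot until no new states appear). It has 15 states:
  I0: { [T → . ( (], [T → . ( , S], [T → . (], [T' → . T] }  — shift
  I1: { [T → ( . (], [T → ( . , S], [T → ( .] }  — shift, reduce
  I2: { [T' → T .] }  — accept
  I3: { [T → ( ( .] }  — reduce
  I4: { [P → . ( P], [P → . T], [P → . y (], [S → . P y], [S → . S y], [T → ( , . S], [T → . ( (], [T → . ( , S], [T → . (] }  — shift
  I5: { [P → ( . P], [P → . ( P], [P → . T], [P → . y (], [T → ( . (], [T → ( . , S], [T → ( .], [T → . ( (], [T → . ( , S], [T → . (] }  — shift, reduce
  I6: { [S → P . y] }  — shift
  I7: { [S → S . y], [T → ( , S .] }  — shift, reduce
  I8: { [P → T .] }  — reduce
  I9: { [P → y . (] }  — shift
  I10: { [P → y ( .] }  — reduce
  I11: { [S → S y .] }  — reduce
  I12: { [S → P y .] }  — reduce
  I13: { [P → ( . P], [P → . ( P], [P → . T], [P → . y (], [T → ( ( .], [T → ( . (], [T → ( . , S], [T → ( .], [T → . ( (], [T → . ( , S], [T → . (] }  — shift, 2 reduces
  I14: { [P → ( P .] }  — reduce

I13 contains complete items [T → ( .], [T → ( ( .] — reduce-reduce conflict.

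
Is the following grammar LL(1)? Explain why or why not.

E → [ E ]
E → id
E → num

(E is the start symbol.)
A grammar is LL(1) if for each non-terminal N with multiple productions, the predict sets of those productions are pairwise disjoint, where PREDICT(N → α) = (FIRST(α) \ {ε}) ∪ (FOLLOW(N) if α ⇒* ε).

For E:
  PREDICT(E → '[' E ']') = { '[' }
  PREDICT(E → id) = { 'id' }
  PREDICT(E → num) = { 'num' }

All predict sets are disjoint. The grammar IS LL(1).

Answer: Yes, the grammar is LL(1).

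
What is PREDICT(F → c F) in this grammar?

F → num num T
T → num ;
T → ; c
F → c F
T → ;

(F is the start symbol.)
{ 'c' }

PREDICT(F → c F) = (FIRST(RHS) \ {ε}) ∪ (FOLLOW(F) if ε ∈ FIRST(RHS), i.e. RHS ⇒* ε)
FIRST(c F) = { 'c' }
ε ∉ FIRST(c F), so FOLLOW(F) is not added.
PREDICT(F → c F) = { 'c' }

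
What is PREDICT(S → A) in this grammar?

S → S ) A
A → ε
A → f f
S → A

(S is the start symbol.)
PREDICT(S → A) = (FIRST(RHS) \ {ε}) ∪ (FOLLOW(S) if ε ∈ FIRST(RHS), i.e. RHS ⇒* ε)
FIRST(A) = { 'f', ε }
FIRST(A) = { 'f', ε }
ε ∈ FIRST(A) (the right-hand side is nullable), so add FOLLOW(S) = { $, ')' }
PREDICT(S → A) = { $, ')', 'f' }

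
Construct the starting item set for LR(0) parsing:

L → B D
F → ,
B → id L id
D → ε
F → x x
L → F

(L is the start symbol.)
{ [B → . id L id], [F → . ,], [F → . x x], [L → . B D], [L → . F], [L' → . L] }

First, augment the grammar with L' → L
I₀ = CLOSURE({ [L' → . L] }):
  [L' → . L] has the dot before L: add [L → . B D], [L → . F]
  [L → . B D] has the dot before B: add [B → . id L id]
  [L → . F] has the dot before F: add [F → . ,], [F → . x x]
No further items can be added.

I₀ = { [B → . id L id], [F → . ,], [F → . x x], [L → . B D], [L → . F], [L' → . L] }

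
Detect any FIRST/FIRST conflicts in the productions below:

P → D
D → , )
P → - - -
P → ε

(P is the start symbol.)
No FIRST/FIRST conflicts.

A FIRST/FIRST conflict occurs when two productions N → α and N → β for the same non-terminal have FIRST(α) ∩ FIRST(β) ≠ ∅ (with ε ∈ FIRST of a nullable right-hand side, so two nullable alternatives also conflict).

FIRST sets of the non-terminals at (or reachable through a nullable prefix from) the front of some alternative:
  FIRST(D) = { ',' }

Productions for P:
  P → D: FIRST = { ',' }
  P → - - -: FIRST = { '-' }
  P → ε: FIRST = { ε }
D has only one production, so no FIRST/FIRST conflict is possible there.

All alternatives of each non-terminal have pairwise disjoint FIRST sets.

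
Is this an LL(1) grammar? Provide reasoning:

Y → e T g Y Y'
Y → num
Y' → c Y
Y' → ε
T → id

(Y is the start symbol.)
A grammar is LL(1) if for each non-terminal N with multiple productions, the predict sets of those productions are pairwise disjoint, where PREDICT(N → α) = (FIRST(α) \ {ε}) ∪ (FOLLOW(N) if α ⇒* ε).

Relevant sets:
  FOLLOW(Y') = { $, 'c' }

For Y:
  PREDICT(Y → e T g Y Y') = { 'e' }
  PREDICT(Y → num) = { 'num' }
For Y':
  PREDICT(Y' → c Y) = { 'c' }
  PREDICT(Y' → ε) = { $, 'c' }
T has a single production, so nothing to check there.

Conflict found: Predict set conflict for Y': { 'c' }
The grammar is NOT LL(1).

Answer: No. Predict set conflict for Y': { 'c' }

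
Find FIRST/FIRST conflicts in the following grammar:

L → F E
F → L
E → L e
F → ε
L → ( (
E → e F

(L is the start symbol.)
FIRST sets of the non-terminals at (or reachable through a nullable prefix from) the front of some alternative:
  FIRST(F) = { '(', 'e', ε }
  FIRST(E) = { '(', 'e' }
  FIRST(L) = { '(', 'e' }

Productions for L:
  L → F E: FIRST = { '(', 'e' }
  L → ( (: FIRST = { '(' }
Productions for F:
  F → L: FIRST = { '(', 'e' }
  F → ε: FIRST = { ε }
Productions for E:
  E → L e: FIRST = { '(', 'e' }
  E → e F: FIRST = { 'e' }

Conflict for L: L → F E and L → ( (
  Overlap: { '(' }
Conflict for E: E → L e and E → e F
  Overlap: { 'e' }

Answer: Yes. L → F E / L → '(' '(' on { '(' }; E → L e / E → e F on { 'e' }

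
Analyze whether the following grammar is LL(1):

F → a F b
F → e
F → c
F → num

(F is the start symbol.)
Yes, the grammar is LL(1).

For F:
  PREDICT(F → a F b) = { 'a' }
  PREDICT(F → e) = { 'e' }
  PREDICT(F → c) = { 'c' }
  PREDICT(F → num) = { 'num' }

All predict sets are disjoint. The grammar IS LL(1).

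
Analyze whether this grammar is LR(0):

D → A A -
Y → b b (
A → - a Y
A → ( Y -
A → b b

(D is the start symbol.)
Augment with D' → D and build the canonical LR(0) collection (I0 = CLOSURE({[D' → . D]}), then GOTO on every symbol after a dot until no new states appear). It has 16 states:
  I0: { [A → . ( Y -], [A → . - a Y], [A → . b b], [D → . A A -], [D' → . D] }  — shift
  I1: { [A → ( . Y -], [Y → . b b (] }  — shift
  I2: { [A → - . a Y] }  — shift
  I3: { [A → . ( Y -], [A → . - a Y], [A → . b b], [D → A . A -] }  — shift
  I4: { [D' → D .] }  — accept
  I5: { [A → b . b] }  — shift
  I6: { [A → b b .] }  — reduce
  I7: { [D → A A . -] }  — shift
  I8: { [D → A A - .] }  — reduce
  I9: { [A → - a . Y], [Y → . b b (] }  — shift
  I10: { [A → - a Y .] }  — reduce
  I11: { [Y → b . b (] }  — shift
  I12: { [Y → b b . (] }  — shift
  I13: { [Y → b b ( .] }  — reduce
  I14: { [A → ( Y . -] }  — shift
  I15: { [A → ( Y - .] }  — reduce

Every state is either a pure shift/goto state or contains exactly one complete item and nothing to shift — no conflicts. The grammar is LR(0).

Answer: Yes, the grammar is LR(0)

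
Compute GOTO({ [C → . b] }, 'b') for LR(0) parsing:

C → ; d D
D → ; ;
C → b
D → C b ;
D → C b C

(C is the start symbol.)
GOTO(I, 'b') = CLOSURE({ [A → αX.β] : [A → α.Xβ] ∈ I, X = 'b' })

Items with dot before 'b', with the dot advanced:
  [C → . b] → [C → b .]
Closure adds nothing (no advanced item has the dot before a non-terminal).

GOTO = { [C → b .] }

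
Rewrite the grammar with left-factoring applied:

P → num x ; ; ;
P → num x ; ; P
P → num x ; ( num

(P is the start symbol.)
P → num x ; P'
P' → ; P''
P'' → ;
P'' → P
P' → ( num

Left-factoring transforms A → αβ₁ | αβ₂ into A → αA' and A' → β₁ | β₂
(α is the longest common prefix among the alternatives). Repeat until
no nonterminal has two alternatives with a common prefix.

Round 1: P has alternatives sharing prefix 'num x ;'. Introduce P': P → num x ; P'
  Add: P' → ; ;
  Add: P' → ; P
  Add: P' → ( num

Round 2: P' has alternatives sharing prefix ';'. Introduce P'': P' → ; P''
  Add: P'' → ;
  Add: P'' → P

No remaining common prefixes — done.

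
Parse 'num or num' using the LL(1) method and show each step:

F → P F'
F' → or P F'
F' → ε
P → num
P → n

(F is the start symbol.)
Stack is shown with the top on the left.

Stack      Input         Action
-------------------------------
F $        num or num $  output F → P F'
P F' $     num or num $  output P → num
num F' $   num or num $  match 'num'
F' $       or num $      output F' → or P F'
or P F' $  or num $      match 'or'
P F' $     num $         output P → num
num F' $   num $         match 'num'
F' $       $             output F' → ε
$          $             accept

The string is accepted.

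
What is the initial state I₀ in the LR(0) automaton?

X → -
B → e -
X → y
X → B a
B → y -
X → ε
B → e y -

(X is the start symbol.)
{ [B → . e -], [B → . e y -], [B → . y -], [X → . -], [X → . B a], [X → . y], [X → .], [X' → . X] }

First, augment the grammar with X' → X
I₀ = CLOSURE({ [X' → . X] }):
  [X' → . X] has the dot before X: add [X → . -], [X → . y], [X → . B a], [X → .]
  [X → . B a] has the dot before B: add [B → . e -], [B → . y -], [B → . e y -]
No further items can be added.

I₀ = { [B → . e -], [B → . e y -], [B → . y -], [X → . -], [X → . B a], [X → . y], [X → .], [X' → . X] }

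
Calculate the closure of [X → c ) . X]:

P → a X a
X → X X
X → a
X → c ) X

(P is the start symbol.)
To compute CLOSURE, for each item [A → α.Bβ] where B is a non-terminal, add [B → .γ] for all productions B → γ; repeat for the newly added items until nothing changes.

Start with: [X → c ) . X]
  [X → c ) . X] has the dot before X: add [X → . X X], [X → . a], [X → . c ) X]
No further items can be added.

CLOSURE = { [X → . X X], [X → . a], [X → . c ) X], [X → c ) . X] }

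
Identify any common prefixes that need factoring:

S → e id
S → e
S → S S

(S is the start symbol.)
Left-factoring is needed when two productions for the same non-terminal
share a common prefix on the right-hand side.

Productions for S:
  S → e id
  S → e
  S → S S

Found common prefix 'e' in productions for S

Answer: Yes, S has productions with common prefix 'e'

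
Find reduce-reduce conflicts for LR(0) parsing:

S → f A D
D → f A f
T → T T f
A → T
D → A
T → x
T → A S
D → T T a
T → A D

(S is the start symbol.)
Augment with S' → S and build the canonical LR(0) collection (I0 = CLOSURE({[S' → . S]}), then GOTO on every symbol after a dot until no new states appear). It has 19 states:
  I0: { [S → . f A D], [S' → . S] }  — shift
  I1: { [S' → S .] }  — accept
  I2: { [A → . T], [S → f . A D], [T → . A D], [T → . A S], [T → . T T f], [T → . x] }  — shift
  I3: { [A → . T], [D → . A], [D → . T T a], [D → . f A f], [S → . f A D], [S → f A . D], [T → . A D], [T → . A S], [T → . T T f], [T → . x], [T → A . D], [T → A . S] }  — shift
  I4: { [A → . T], [A → T .], [T → . A D], [T → . A S], [T → . T T f], [T → . x], [T → T . T f] }  — shift, reduce
  I5: { [T → x .] }  — reduce
  I6: { [A → . T], [D → . A], [D → . T T a], [D → . f A f], [S → . f A D], [T → . A D], [T → . A S], [T → . T T f], [T → . x], [T → A . D], [T → A . S] }  — shift
  I7: { [A → . T], [A → T .], [T → . A D], [T → . A S], [T → . T T f], [T → . x], [T → T . T f], [T → T T . f] }  — shift, reduce
  I8: { [T → T T f .] }  — reduce
  I9: { [A → . T], [D → . A], [D → . T T a], [D → . f A f], [D → A .], [S → . f A D], [T → . A D], [T → . A S], [T → . T T f], [T → . x], [T → A . D], [T → A . S] }  — shift, reduce
  I10: { [T → A D .] }  — reduce
  I11: { [T → A S .] }  — reduce
  I12: { [A → . T], [A → T .], [D → T . T a], [T → . A D], [T → . A S], [T → . T T f], [T → . x], [T → T . T f] }  — shift, reduce
  I13: { [A → . T], [D → f . A f], [S → f . A D], [T → . A D], [T → . A S], [T → . T T f], [T → . x] }  — shift
  I14: { [A → . T], [D → . A], [D → . T T a], [D → . f A f], [D → f A . f], [S → . f A D], [S → f A . D], [T → . A D], [T → . A S], [T → . T T f], [T → . x], [T → A . D], [T → A . S] }  — shift
  I15: { [S → f A D .], [T → A D .] }  — 2 reduces
  I16: { [A → . T], [D → f . A f], [D → f A f .], [S → f . A D], [T → . A D], [T → . A S], [T → . T T f], [T → . x] }  — shift, reduce
  I17: { [A → . T], [A → T .], [D → T T . a], [T → . A D], [T → . A S], [T → . T T f], [T → . x], [T → T . T f], [T → T T . f] }  — shift, reduce
  I18: { [D → T T a .] }  — reduce

I15 contains complete items [S → f A D .], [T → A D .] — reduce-reduce conflict.

Answer: Yes — I15: [S → f A D .] vs [T → A D .]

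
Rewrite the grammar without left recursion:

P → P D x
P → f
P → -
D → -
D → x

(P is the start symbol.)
P is directly left-recursive. The standard transformation for
  A → A α₁ | ... | A α_m | β₁ | ... | β_n
is
  A  → β₁ A' | ... | β_n A'
  A' → α₁ A' | ... | α_m A' | ε

P → f becomes P → f P'
P → - becomes P → - P'
P → P D x becomes P' → D x P'
Add P' → ε

Productions for other non-terminals are unchanged:
  D → -
  D → x

Resulting grammar:
P → f P'
P → - P'
P' → D x P'
P' → ε
D → -
D → x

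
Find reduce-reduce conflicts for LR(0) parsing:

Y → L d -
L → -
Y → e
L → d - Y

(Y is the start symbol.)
No reduce-reduce conflicts

A reduce-reduce conflict occurs when an LR(0) state has two complete items [A → α .] and [B → β .] — both call for a reduction, and with no lookahead the parser cannot choose between them.

Augment with Y' → Y and build the canonical LR(0) collection (I0 = CLOSURE({[Y' → . Y]}), then GOTO on every symbol after a dot until no new states appear). It has 10 states:
  I0: { [L → . -], [L → . d - Y], [Y → . L d -], [Y → . e], [Y' → . Y] }  — shift
  I1: { [L → - .] }  — reduce
  I2: { [Y → L . d -] }  — shift
  I3: { [Y' → Y .] }  — accept
  I4: { [L → d . - Y] }  — shift
  I5: { [Y → e .] }  — reduce
  I6: { [L → . -], [L → . d - Y], [L → d - . Y], [Y → . L d -], [Y → . e] }  — shift
  I7: { [L → d - Y .] }  — reduce
  I8: { [Y → L d . -] }  — shift
  I9: { [Y → L d - .] }  — reduce

No state contains more than one complete item.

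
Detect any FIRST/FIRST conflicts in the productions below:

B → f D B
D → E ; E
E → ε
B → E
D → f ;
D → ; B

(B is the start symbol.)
Yes. D → E ';' E / D → ';' B on { ';' }

A FIRST/FIRST conflict occurs when two productions N → α and N → β for the same non-terminal have FIRST(α) ∩ FIRST(β) ≠ ∅ (with ε ∈ FIRST of a nullable right-hand side, so two nullable alternatives also conflict).

FIRST sets of the non-terminals at (or reachable through a nullable prefix from) the front of some alternative:
  FIRST(E) = { ε }

Productions for B:
  B → f D B: FIRST = { 'f' }
  B → E: FIRST = { ε }
Productions for D:
  D → E ; E: FIRST = { ';' }
  D → f ;: FIRST = { 'f' }
  D → ; B: FIRST = { ';' }
E has only one production, so no FIRST/FIRST conflict is possible there.

Conflict for D: D → E ; E and D → ; B
  Overlap: { ';' }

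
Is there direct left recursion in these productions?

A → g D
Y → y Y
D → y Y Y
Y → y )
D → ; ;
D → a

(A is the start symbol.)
No direct left recursion

Direct left recursion occurs when N → N α for some non-terminal N (the right-hand side begins with the left-hand side itself).

A → g D: starts with g
Y → y Y: starts with y
D → y Y Y: starts with y
Y → y ): starts with y
D → ; ;: starts with ';'
D → a: starts with a

No direct left recursion found.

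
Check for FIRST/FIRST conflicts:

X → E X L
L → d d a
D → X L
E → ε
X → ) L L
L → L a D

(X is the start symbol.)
FIRST sets of the non-terminals at (or reachable through a nullable prefix from) the front of some alternative:
  FIRST(E) = { ε }
  FIRST(X) = { ')' }
  FIRST(L) = { 'd' }

Productions for X:
  X → E X L: FIRST = { ')' }
  X → ) L L: FIRST = { ')' }
Productions for L:
  L → d d a: FIRST = { 'd' }
  L → L a D: FIRST = { 'd' }
D, E have only one production, so no FIRST/FIRST conflict is possible there.

Conflict for X: X → E X L and X → ) L L
  Overlap: { ')' }
Conflict for L: L → d d a and L → L a D
  Overlap: { 'd' }

Answer: Yes. X → E X L / X → ')' L L on { ')' }; L → d d a / L → L a D on { 'd' }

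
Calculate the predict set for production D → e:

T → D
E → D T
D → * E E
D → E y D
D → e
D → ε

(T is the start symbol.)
PREDICT(D → e) = (FIRST(RHS) \ {ε}) ∪ (FOLLOW(D) if ε ∈ FIRST(RHS), i.e. RHS ⇒* ε)
FIRST(e) = { 'e' }
ε ∉ FIRST(e), so FOLLOW(D) is not added.
PREDICT(D → e) = { 'e' }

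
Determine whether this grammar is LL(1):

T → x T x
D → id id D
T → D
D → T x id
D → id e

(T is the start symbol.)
A grammar is LL(1) if for each non-terminal N with multiple productions, the predict sets of those productions are pairwise disjoint, where PREDICT(N → α) = (FIRST(α) \ {ε}) ∪ (FOLLOW(N) if α ⇒* ε).

Relevant sets:
  FIRST(D) = { 'id', 'x' }
  FIRST(T) = { 'id', 'x' }

For T:
  PREDICT(T → x T x) = { 'x' }
  PREDICT(T → D) = { 'id', 'x' }
For D:
  PREDICT(D → id id D) = { 'id' }
  PREDICT(D → T x id) = { 'id', 'x' }
  PREDICT(D → id e) = { 'id' }

Conflict found: Predict set conflict for T: { 'x' }
The grammar is NOT LL(1).

Answer: No. Predict set conflict for T: { 'x' }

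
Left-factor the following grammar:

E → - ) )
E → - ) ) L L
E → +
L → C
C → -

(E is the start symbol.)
Left-factoring transforms A → αβ₁ | αβ₂ into A → αA' and A' → β₁ | β₂
(α is the longest common prefix among the alternatives). Repeat until
no nonterminal has two alternatives with a common prefix.

Round 1: E has alternatives sharing prefix '- ) )'. Introduce E': E → - ) ) E'
  Add: E' → ε
  Add: E' → L L

No remaining common prefixes — done.

Resulting grammar:
E → - ) ) E'
E' → ε
E' → L L
E → +
L → C
C → -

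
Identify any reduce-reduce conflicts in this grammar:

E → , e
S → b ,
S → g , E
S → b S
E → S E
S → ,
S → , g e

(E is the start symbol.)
Augment with E' → E and build the canonical LR(0) collection (I0 = CLOSURE({[E' → . E]}), then GOTO on every symbol after a dot until no new states appear). It has 14 states:
  I0: { [E → . , e], [E → . S E], [E' → . E], [S → . , g e], [S → . ,], [S → . b ,], [S → . b S], [S → . g , E] }  — shift
  I1: { [E → , . e], [S → , . g e], [S → , .] }  — shift, reduce
  I2: { [E' → E .] }  — accept
  I3: { [E → . , e], [E → . S E], [E → S . E], [S → . , g e], [S → . ,], [S → . b ,], [S → . b S], [S → . g , E] }  — shift
  I4: { [S → . , g e], [S → . ,], [S → . b ,], [S → . b S], [S → . g , E], [S → b . ,], [S → b . S] }  — shift
  I5: { [S → g . , E] }  — shift
  I6: { [E → . , e], [E → . S E], [S → . , g e], [S → . ,], [S → . b ,], [S → . b S], [S → . g , E], [S → g , . E] }  — shift
  I7: { [S → g , E .] }  — reduce
  I8: { [S → , . g e], [S → , .], [S → b , .] }  — shift, 2 reduces
  I9: { [S → b S .] }  — reduce
  I10: { [S → , g . e] }  — shift
  I11: { [S → , g e .] }  — reduce
  I12: { [E → S E .] }  — reduce
  I13: { [E → , e .] }  — reduce

I8 contains complete items [S → , .], [S → b , .] — reduce-reduce conflict.

Answer: Yes — I8: [S → , .] vs [S → b , .]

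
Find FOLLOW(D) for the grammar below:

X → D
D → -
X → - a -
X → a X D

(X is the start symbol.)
To compute FOLLOW(D), find every occurrence of D on a right-hand side N → α D β: add FIRST(β) \ {ε}, and if β is empty or nullable also add FOLLOW(N). Iterate to a fixed point.

In X → D: D is at the end, add FOLLOW(X)
In X → a X D: D is at the end, add FOLLOW(X)

The FOLLOW sets referred to above (computed the same way, to a fixed point):
  FOLLOW(X) = { $, '-' }

Taking the union: FOLLOW(D) = { $, '-' }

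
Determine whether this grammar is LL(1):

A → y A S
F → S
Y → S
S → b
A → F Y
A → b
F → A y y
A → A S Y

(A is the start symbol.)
No. Predict set conflict for A: { 'y' }

A grammar is LL(1) if for each non-terminal N with multiple productions, the predict sets of those productions are pairwise disjoint, where PREDICT(N → α) = (FIRST(α) \ {ε}) ∪ (FOLLOW(N) if α ⇒* ε).

Relevant sets:
  FIRST(F) = { 'b', 'y' }
  FIRST(A) = { 'b', 'y' }
  FIRST(S) = { 'b' }

For A:
  PREDICT(A → y A S) = { 'y' }
  PREDICT(A → F Y) = { 'b', 'y' }
  PREDICT(A → b) = { 'b' }
  PREDICT(A → A S Y) = { 'b', 'y' }
For F:
  PREDICT(F → S) = { 'b' }
  PREDICT(F → A y y) = { 'b', 'y' }
Y, S have a single production, so nothing to check there.

Conflict found: Predict set conflict for A: { 'y' }
The grammar is NOT LL(1).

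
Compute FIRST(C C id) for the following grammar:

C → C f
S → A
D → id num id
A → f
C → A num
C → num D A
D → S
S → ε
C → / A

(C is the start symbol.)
{ '/', 'f', 'num' }

FIRST sets of the non-terminals involved (from the grammar, by fixed-point iteration):
  FIRST(C) = { '/', 'f', 'num' }

To compute FIRST(C C id), process the symbols left to right:
Symbol C is a non-terminal. Add FIRST(C) \ {ε} = { '/', 'f', 'num' }
C is not nullable (ε ∉ FIRST(C)), so stop here.
FIRST(C C id) = { '/', 'f', 'num' }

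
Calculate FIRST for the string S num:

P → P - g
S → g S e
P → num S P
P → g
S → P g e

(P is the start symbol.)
{ 'g', 'num' }

FIRST sets of the non-terminals involved (from the grammar, by fixed-point iteration):
  FIRST(S) = { 'g', 'num' }

To compute FIRST(S num), process the symbols left to right:
Symbol S is a non-terminal. Add FIRST(S) \ {ε} = { 'g', 'num' }
S is not nullable (ε ∉ FIRST(S)), so stop here.
FIRST(S num) = { 'g', 'num' }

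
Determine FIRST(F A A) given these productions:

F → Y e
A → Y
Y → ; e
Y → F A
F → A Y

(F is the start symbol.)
FIRST sets of the non-terminals involved (from the grammar, by fixed-point iteration):
  FIRST(F) = { ';' }

To compute FIRST(F A A), process the symbols left to right:
Symbol F is a non-terminal. Add FIRST(F) \ {ε} = { ';' }
F is not nullable (ε ∉ FIRST(F)), so stop here.
FIRST(F A A) = { ';' }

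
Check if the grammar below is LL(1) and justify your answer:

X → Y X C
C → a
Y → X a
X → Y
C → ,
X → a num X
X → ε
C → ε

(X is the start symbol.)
Relevant sets:
  FIRST(Y) = { 'a' }
  FOLLOW(X) = { $, ',', 'a' }
  FOLLOW(C) = { $, ',', 'a' }

For X:
  PREDICT(X → Y X C) = { 'a' }
  PREDICT(X → Y) = { 'a' }
  PREDICT(X → a num X) = { 'a' }
  PREDICT(X → ε) = { $, ',', 'a' }
For C:
  PREDICT(C → a) = { 'a' }
  PREDICT(C → ',') = { ',' }
  PREDICT(C → ε) = { $, ',', 'a' }
Y has a single production, so nothing to check there.

Conflict found: Predict set conflict for X: { 'a' }
The grammar is NOT LL(1).

Answer: No. Predict set conflict for X: { 'a' }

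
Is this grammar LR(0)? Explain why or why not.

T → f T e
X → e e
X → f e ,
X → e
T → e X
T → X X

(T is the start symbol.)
A grammar is LR(0) if no state in the canonical LR(0) collection has:
  - both a shift item (dot before a terminal) and a complete item (shift-reduce conflict), or
  - two or more complete items (reduce-reduce conflict; the accept item [T' → T .] counts as a complete item here).

Augment with T' → T and build the canonical LR(0) collection (I0 = CLOSURE({[T' → . T]}), then GOTO on every symbol after a dot until no new states appear). It has 16 states:
  I0: { [T → . X X], [T → . e X], [T → . f T e], [T' → . T], [X → . e e], [X → . e], [X → . f e ,] }  — shift
  I1: { [T' → T .] }  — accept
  I2: { [T → X . X], [X → . e e], [X → . e], [X → . f e ,] }  — shift
  I3: { [T → e . X], [X → . e e], [X → . e], [X → . f e ,], [X → e . e], [X → e .] }  — shift, reduce
  I4: { [T → . X X], [T → . e X], [T → . f T e], [T → f . T e], [X → . e e], [X → . e], [X → . f e ,], [X → f . e ,] }  — shift
  I5: { [T → f T . e] }  — shift
  I6: { [T → e . X], [X → . e e], [X → . e], [X → . f e ,], [X → e . e], [X → e .], [X → f e . ,] }  — shift, reduce
  I7: { [X → f e , .] }  — reduce
  I8: { [T → e X .] }  — reduce
  I9: { [X → e . e], [X → e .], [X → e e .] }  — shift, 2 reduces
  I10: { [X → f . e ,] }  — shift
  I11: { [X → f e . ,] }  — shift
  I12: { [X → e e .] }  — reduce
  I13: { [T → f T e .] }  — reduce
  I14: { [T → X X .] }  — reduce
  I15: { [X → e . e], [X → e .] }  — shift, reduce

Conflict in state I3:
  Shift-reduce conflict between [X → e .] and [X → . e]
So the grammar is NOT LR(0).

Answer: No. Shift-reduce conflict between [X → e .] and [X → . e]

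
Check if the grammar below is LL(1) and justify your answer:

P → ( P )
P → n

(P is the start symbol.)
A grammar is LL(1) if for each non-terminal N with multiple productions, the predict sets of those productions are pairwise disjoint, where PREDICT(N → α) = (FIRST(α) \ {ε}) ∪ (FOLLOW(N) if α ⇒* ε).

For P:
  PREDICT(P → '(' P ')') = { '(' }
  PREDICT(P → n) = { 'n' }

All predict sets are disjoint. The grammar IS LL(1).

Answer: Yes, the grammar is LL(1).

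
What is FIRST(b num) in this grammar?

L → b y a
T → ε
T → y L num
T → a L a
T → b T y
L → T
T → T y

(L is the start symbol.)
{ 'b' }

To compute FIRST(b num), process the symbols left to right:
Symbol b is a terminal. Add 'b' and stop.
FIRST(b num) = { 'b' }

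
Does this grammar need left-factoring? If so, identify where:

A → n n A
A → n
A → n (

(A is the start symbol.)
Yes, A has productions with common prefix 'n'

Left-factoring is needed when two productions for the same non-terminal
share a common prefix on the right-hand side.

Productions for A:
  A → n n A
  A → n
  A → n (

Found common prefix 'n' in productions for A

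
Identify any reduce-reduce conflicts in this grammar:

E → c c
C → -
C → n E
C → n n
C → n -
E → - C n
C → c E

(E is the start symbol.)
Augment with E' → E and build the canonical LR(0) collection (I0 = CLOSURE({[E' → . E]}), then GOTO on every symbol after a dot until no new states appear). It has 14 states:
  I0: { [E → . - C n], [E → . c c], [E' → . E] }  — shift
  I1: { [C → . -], [C → . c E], [C → . n -], [C → . n E], [C → . n n], [E → - . C n] }  — shift
  I2: { [E' → E .] }  — accept
  I3: { [E → c . c] }  — shift
  I4: { [E → c c .] }  — reduce
  I5: { [C → - .] }  — reduce
  I6: { [E → - C . n] }  — shift
  I7: { [C → c . E], [E → . - C n], [E → . c c] }  — shift
  I8: { [C → n . -], [C → n . E], [C → n . n], [E → . - C n], [E → . c c] }  — shift
  I9: { [C → . -], [C → . c E], [C → . n -], [C → . n E], [C → . n n], [C → n - .], [E → - . C n] }  — shift, reduce
  I10: { [C → n E .] }  — reduce
  I11: { [C → n n .] }  — reduce
  I12: { [C → c E .] }  — reduce
  I13: { [E → - C n .] }  — reduce

No state contains more than one complete item.

Answer: No reduce-reduce conflicts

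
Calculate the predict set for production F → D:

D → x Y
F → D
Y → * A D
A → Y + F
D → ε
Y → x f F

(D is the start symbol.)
PREDICT(F → D) = (FIRST(RHS) \ {ε}) ∪ (FOLLOW(F) if ε ∈ FIRST(RHS), i.e. RHS ⇒* ε)
FIRST(D) = { 'x', ε }
FIRST(D) = { 'x', ε }
ε ∈ FIRST(D) (the right-hand side is nullable), so add FOLLOW(F) = { $, '+', 'x' }
PREDICT(F → D) = { $, '+', 'x' }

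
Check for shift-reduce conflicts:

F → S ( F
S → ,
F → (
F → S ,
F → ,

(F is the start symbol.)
A shift-reduce conflict occurs when an LR(0) state has both:
  - a complete (reduce) item [A → α .] (dot at the end), and
  - a shift item [B → β . c γ] (dot before a terminal).

Augment with F' → F and build the canonical LR(0) collection (I0 = CLOSURE({[F' → . F]}), then GOTO on every symbol after a dot until no new states appear). It has 8 states:
  I0: { [F → . (], [F → . ,], [F → . S ( F], [F → . S ,], [F' → . F], [S → . ,] }  — shift
  I1: { [F → ( .] }  — reduce
  I2: { [F → , .], [S → , .] }  — 2 reduces
  I3: { [F' → F .] }  — accept
  I4: { [F → S . ( F], [F → S . ,] }  — shift
  I5: { [F → . (], [F → . ,], [F → . S ( F], [F → . S ,], [F → S ( . F], [S → . ,] }  — shift
  I6: { [F → S , .] }  — reduce
  I7: { [F → S ( F .] }  — reduce

No state contains both a complete item and a shift item.

Answer: No shift-reduce conflicts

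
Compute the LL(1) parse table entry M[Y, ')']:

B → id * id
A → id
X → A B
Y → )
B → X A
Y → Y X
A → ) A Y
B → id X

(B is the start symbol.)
To find M[Y, ')'], we find productions for Y where ')' is in the predict set (PREDICT(N → α) = (FIRST(α) \ {ε}) ∪ (FOLLOW(N) if α ⇒* ε)).

Relevant sets:
  FIRST(Y) = { ')' }

Y → ): PREDICT = { ')' }
  ')' is in predict set, so this production goes in M[Y, ')']
Y → Y X: PREDICT = { ')' }
  ')' is in predict set, so this production goes in M[Y, ')']

M[Y, ')'] = Y → ), Y → Y X  (a multiply-defined cell — the grammar is not LL(1))

Answer: Y → ), Y → Y X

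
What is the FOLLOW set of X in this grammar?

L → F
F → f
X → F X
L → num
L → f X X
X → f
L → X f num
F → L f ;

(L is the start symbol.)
{ $, 'f', 'num' }

To compute FOLLOW(X), find every occurrence of X on a right-hand side N → α X β: add FIRST(β) \ {ε}, and if β is empty or nullable also add FOLLOW(N). Iterate to a fixed point.

In X → F X: X is at the end; this adds FOLLOW(X) to itself — nothing new
In L → f X X: X is followed by X, add FIRST(X) \ {ε} = { 'f', 'num' }
In L → f X X: X is at the end, add FOLLOW(L)
In L → X f num: X is followed by f num, add FIRST(f num) \ {ε} = { 'f' }

The FOLLOW sets referred to above (computed the same way, to a fixed point):
  FOLLOW(L) = { $, 'f' }

Taking the union: FOLLOW(X) = { $, 'f', 'num' }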